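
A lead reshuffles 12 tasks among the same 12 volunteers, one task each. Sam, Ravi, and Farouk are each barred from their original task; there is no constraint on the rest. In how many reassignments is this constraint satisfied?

Let A_j be the event that the j-th constrained one is fixed. By inclusion-exclusion over the 3 events:
Σ_{j=0}^{3} (-1)^j C(3,j)(12-j)!
= C(3,0)·12! - C(3,1)·11! + C(3,2)·10! - C(3,3)·9!
= 479001600 - 119750400 + 10886400 - 362880
= 369774720

369774720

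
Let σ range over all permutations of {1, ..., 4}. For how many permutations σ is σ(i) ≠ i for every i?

Use !n = n·!(n-1) + (-1)^n.
!4 = 4·2 + 1 = 9

9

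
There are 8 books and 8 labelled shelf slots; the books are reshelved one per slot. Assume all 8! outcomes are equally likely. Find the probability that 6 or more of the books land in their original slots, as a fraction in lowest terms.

Favorable outcomes: Σ_{i≥6} C(8,i)·!(8-i) = 28·1 + 8·0 + 1·1 = 29.
Total outcomes: 8! = 40320.
Probability = 29/40320 = 29/40320.

29/40320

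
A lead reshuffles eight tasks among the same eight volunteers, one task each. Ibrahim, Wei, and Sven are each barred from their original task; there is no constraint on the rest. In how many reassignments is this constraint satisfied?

27240

Let A_j be the event that the j-th constrained one is fixed. By inclusion-exclusion over the 3 events:
Σ_{j=0}^{3} (-1)^j C(3,j)(8-j)!
= C(3,0)·8! - C(3,1)·7! + C(3,2)·6! - C(3,3)·5!
= 40320 - 15120 + 2160 - 120
= 27240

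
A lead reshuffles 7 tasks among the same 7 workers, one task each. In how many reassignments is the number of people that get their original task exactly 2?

924

Choose which 2 of the 7 are fixed: C(7,2) = 21.
The remaining 5 must be deranged: !5 = 44.
Total: 21 × 44 = 924.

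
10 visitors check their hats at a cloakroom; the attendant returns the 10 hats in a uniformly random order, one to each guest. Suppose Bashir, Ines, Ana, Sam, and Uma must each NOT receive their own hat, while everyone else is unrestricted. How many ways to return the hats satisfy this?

2170680

Let A_j be the event that the j-th constrained one is fixed. By inclusion-exclusion over the 5 events:
Σ_{j=0}^{5} (-1)^j C(5,j)(10-j)!
= C(5,0)·10! - C(5,1)·9! + C(5,2)·8! - C(5,3)·7! + C(5,4)·6! - C(5,5)·5!
= 3628800 - 1814400 + 403200 - 50400 + 3600 - 120
= 2170680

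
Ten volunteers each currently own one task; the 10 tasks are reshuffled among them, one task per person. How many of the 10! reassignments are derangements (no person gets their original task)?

!10 = 10! · Σ_{k=0}^{10} (-1)^k/k!
= 10! - 10!/1! + 10!/2! - 10!/3! + 10!/4! - 10!/5! + 10!/6! - 10!/7! + 10!/8! - 10!/9! + 10!/10!
= 3628800 - 3628800 + 1814400 - 604800 + 151200 - 30240 + 5040 - 720 + 90 - 10 + 1
= 1334961

1334961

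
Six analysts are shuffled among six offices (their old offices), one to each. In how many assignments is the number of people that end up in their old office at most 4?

# with exactly i fixed is C(6,i)·!(6-i); sum over i=0..4:
  i=0: C(6,0)·!6 = 1·265 = 265
  i=1: C(6,1)·!5 = 6·44 = 264
  i=2: C(6,2)·!4 = 15·9 = 135
  i=3: C(6,3)·!3 = 20·2 = 40
  i=4: C(6,4)·!2 = 15·1 = 15
Total = 719.

719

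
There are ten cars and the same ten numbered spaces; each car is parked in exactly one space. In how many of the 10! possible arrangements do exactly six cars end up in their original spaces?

Choose which 6 of the 10 are fixed: C(10,6) = 210.
The other 4 form a derangement: !4 = 9.
Total: 210 × 9 = 1890.

1890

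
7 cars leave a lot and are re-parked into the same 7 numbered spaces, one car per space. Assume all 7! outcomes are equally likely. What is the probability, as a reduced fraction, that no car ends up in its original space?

Favorable outcomes: !7 = 1854.
Total outcomes: 7! = 5040.
Probability = 1854/5040 = 103/280.

103/280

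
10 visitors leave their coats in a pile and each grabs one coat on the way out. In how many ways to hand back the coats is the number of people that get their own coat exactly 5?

11088

Pick the 5 fixed positions: C(10,5) = 252 ways.
The remaining 5 must be deranged: !5 = 44.
Total: 252 × 44 = 11088.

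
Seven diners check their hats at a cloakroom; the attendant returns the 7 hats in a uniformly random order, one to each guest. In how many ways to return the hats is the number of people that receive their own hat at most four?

# with exactly i fixed is C(7,i)·!(7-i); sum over i=0..4:
  i=0: C(7,0)·!7 = 1·1854 = 1854
  i=1: C(7,1)·!6 = 7·265 = 1855
  i=2: C(7,2)·!5 = 21·44 = 924
  i=3: C(7,3)·!4 = 35·9 = 315
  i=4: C(7,4)·!3 = 35·2 = 70
Total = 5018.

5018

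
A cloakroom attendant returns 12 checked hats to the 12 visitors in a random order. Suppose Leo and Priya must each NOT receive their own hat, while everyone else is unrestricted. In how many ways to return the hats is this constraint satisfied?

402796800

Inclusion-exclusion on the 2 forbidden self-matches:
Σ_{j=0}^{2} (-1)^j C(2,j)(12-j)!
= C(2,0)·12! - C(2,1)·11! + C(2,2)·10!
= 479001600 - 79833600 + 3628800
= 402796800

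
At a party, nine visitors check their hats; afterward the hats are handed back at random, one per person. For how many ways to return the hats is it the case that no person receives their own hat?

!9 is the nearest integer to 9!/e.
9! = 362880, and 362880/e ≈ 133496.09, so !9 = 133496.

133496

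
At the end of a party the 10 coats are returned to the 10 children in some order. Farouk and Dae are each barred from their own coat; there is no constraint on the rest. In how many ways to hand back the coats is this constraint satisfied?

2943360

Let A_j be the event that the j-th constrained one is fixed. By inclusion-exclusion over the 2 events:
Σ_{j=0}^{2} (-1)^j C(2,j)(10-j)!
= C(2,0)·10! - C(2,1)·9! + C(2,2)·8!
= 3628800 - 725760 + 40320
= 2943360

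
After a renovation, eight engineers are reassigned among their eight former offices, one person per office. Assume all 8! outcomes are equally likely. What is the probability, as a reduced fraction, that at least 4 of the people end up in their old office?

Favorable outcomes: Σ_{i≥4} C(8,i)·!(8-i) = 70·9 + 56·2 + 28·1 + 8·0 + 1·1 = 771.
Total outcomes: 8! = 40320.
Probability = 771/40320 = 257/13440.

257/13440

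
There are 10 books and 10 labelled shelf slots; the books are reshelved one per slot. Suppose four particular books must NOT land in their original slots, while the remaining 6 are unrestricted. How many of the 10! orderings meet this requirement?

2399760

Let A_j be the event that the j-th constrained one is fixed. By inclusion-exclusion over the 4 events:
Σ_{j=0}^{4} (-1)^j C(4,j)(10-j)!
= C(4,0)·10! - C(4,1)·9! + C(4,2)·8! - C(4,3)·7! + C(4,4)·6!
= 3628800 - 1451520 + 241920 - 20160 + 720
= 2399760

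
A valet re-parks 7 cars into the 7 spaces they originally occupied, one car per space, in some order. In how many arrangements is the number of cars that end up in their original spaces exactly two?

Pick the 2 fixed positions: C(7,2) = 21 ways.
The remaining 5 must be deranged: !5 = 44.
Total: 21 × 44 = 924.

924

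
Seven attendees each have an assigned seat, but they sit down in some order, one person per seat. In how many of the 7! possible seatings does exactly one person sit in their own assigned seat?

1855

Pick the single fixed position: C(7,1) = 7 ways.
The other 6 form a derangement: !6 = 265.
Total: 7 × 265 = 1855.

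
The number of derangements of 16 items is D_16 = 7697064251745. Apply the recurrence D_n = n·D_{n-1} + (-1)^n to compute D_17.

D_17 = 17·7697064251745 - 1 = 130850092279664.

130850092279664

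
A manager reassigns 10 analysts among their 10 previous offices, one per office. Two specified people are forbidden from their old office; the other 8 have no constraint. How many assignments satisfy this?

2943360

Let A_j be the event that the j-th constrained one is fixed. By inclusion-exclusion over the 2 events:
Σ_{j=0}^{2} (-1)^j C(2,j)(10-j)!
= C(2,0)·10! - C(2,1)·9! + C(2,2)·8!
= 3628800 - 725760 + 40320
= 2943360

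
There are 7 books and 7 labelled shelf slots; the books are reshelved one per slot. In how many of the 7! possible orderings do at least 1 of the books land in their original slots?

Sum C(7,i)·!(7-i) for i = 1..7:
  i=1: C(7,1)·!6 = 7·265 = 1855
  i=2: C(7,2)·!5 = 21·44 = 924
  i=3: C(7,3)·!4 = 35·9 = 315
  i=4: C(7,4)·!3 = 35·2 = 70
  i=5: C(7,5)·!2 = 21·1 = 21
  i=6: C(7,6)·!1 = 7·0 = 0
  i=7: C(7,7)·!0 = 1·1 = 1
Total = 3186.

3186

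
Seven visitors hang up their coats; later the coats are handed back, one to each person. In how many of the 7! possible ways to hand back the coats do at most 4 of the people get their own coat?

Sum C(7,i)·!(7-i) for i = 0..4:
  i=0: C(7,0)·!7 = 1·1854 = 1854
  i=1: C(7,1)·!6 = 7·265 = 1855
  i=2: C(7,2)·!5 = 21·44 = 924
  i=3: C(7,3)·!4 = 35·9 = 315
  i=4: C(7,4)·!3 = 35·2 = 70
Total = 5018.

5018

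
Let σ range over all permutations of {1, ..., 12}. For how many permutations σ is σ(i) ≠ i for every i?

The subfactorial !12 = [12!/e] (nearest integer).
12! = 479001600, and 479001600/e ≈ 176214840.93, so !12 = 176214841.

176214841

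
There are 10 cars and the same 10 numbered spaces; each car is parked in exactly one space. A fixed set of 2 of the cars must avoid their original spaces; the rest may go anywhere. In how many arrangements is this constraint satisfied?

2943360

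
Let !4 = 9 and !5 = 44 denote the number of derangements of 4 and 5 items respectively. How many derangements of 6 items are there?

265

!6 = (6-1)·(!5 + !4) = 5·(44 + 9) = 5·53 = 265.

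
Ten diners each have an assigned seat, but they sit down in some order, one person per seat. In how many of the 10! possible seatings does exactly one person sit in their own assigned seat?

1334960

Pick the single fixed position: C(10,1) = 10 ways.
The remaining 9 must be deranged: !9 = 133496.
Total: 10 × 133496 = 1334960.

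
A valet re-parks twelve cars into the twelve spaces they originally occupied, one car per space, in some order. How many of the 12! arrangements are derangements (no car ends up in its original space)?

176214841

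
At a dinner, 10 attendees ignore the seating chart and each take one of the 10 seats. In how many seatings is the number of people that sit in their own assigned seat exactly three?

Choose which 3 of the 10 are fixed: C(10,3) = 120.
The other 7 form a derangement: !7 = 1854.
Total: 120 × 1854 = 222480.

222480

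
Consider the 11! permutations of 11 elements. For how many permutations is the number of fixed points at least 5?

Sum C(11,i)·!(11-i) for i = 5..11:
  i=5: C(11,5)·!6 = 462·265 = 122430
  i=6: C(11,6)·!5 = 462·44 = 20328
  i=7: C(11,7)·!4 = 330·9 = 2970
  i=8: C(11,8)·!3 = 165·2 = 330
  i=9: C(11,9)·!2 = 55·1 = 55
  i=10: C(11,10)·!1 = 11·0 = 0
  i=11: C(11,11)·!0 = 1·1 = 1
Total = 146114.

146114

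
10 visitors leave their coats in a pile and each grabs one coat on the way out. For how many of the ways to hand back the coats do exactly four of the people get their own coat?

55650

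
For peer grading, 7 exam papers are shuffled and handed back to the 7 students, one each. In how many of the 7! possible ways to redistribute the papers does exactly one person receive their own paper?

1855

Pick the single fixed position: C(7,1) = 7 ways.
The remaining 6 must be deranged: !6 = 265.
Total: 7 × 265 = 1855.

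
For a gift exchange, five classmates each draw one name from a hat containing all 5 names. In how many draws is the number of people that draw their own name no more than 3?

119

# with exactly i fixed is C(5,i)·!(5-i); sum over i=0..3:
  i=0: C(5,0)·!5 = 1·44 = 44
  i=1: C(5,1)·!4 = 5·9 = 45
  i=2: C(5,2)·!3 = 10·2 = 20
  i=3: C(5,3)·!2 = 10·1 = 10
Total = 119.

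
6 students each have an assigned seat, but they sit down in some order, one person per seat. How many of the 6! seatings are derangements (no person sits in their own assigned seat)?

The number of derangements of 6 is !6 = Σ_{k=0}^{6} (-1)^k·6!/k!
= 6! - 6!/1! + 6!/2! - 6!/3! + 6!/4! - 6!/5! + 6!/6!
= 720 - 720 + 360 - 120 + 30 - 6 + 1
= 265

265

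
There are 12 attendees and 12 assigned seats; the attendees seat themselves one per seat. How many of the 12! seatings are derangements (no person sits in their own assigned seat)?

176214841

Use !n = (n-1)(!(n-1) + !(n-2)).
!12 = 11·(14684570 + 1334961) = 11·16019531 = 176214841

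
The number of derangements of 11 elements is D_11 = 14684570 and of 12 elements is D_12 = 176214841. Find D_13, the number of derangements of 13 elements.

2290792932

D_13 = (13-1)·(D_12 + D_11) = 12·(176214841 + 14684570) = 12·190899411 = 2290792932.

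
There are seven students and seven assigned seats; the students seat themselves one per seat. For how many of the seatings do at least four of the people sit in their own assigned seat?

Sum C(7,i)·!(7-i) for i = 4..7:
  i=4: C(7,4)·!3 = 35·2 = 70
  i=5: C(7,5)·!2 = 21·1 = 21
  i=6: C(7,6)·!1 = 7·0 = 0
  i=7: C(7,7)·!0 = 1·1 = 1
Total = 92.

92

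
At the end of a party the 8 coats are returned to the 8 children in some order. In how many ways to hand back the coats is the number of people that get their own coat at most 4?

40179

Sum C(8,i)·!(8-i) for i = 0..4:
  i=0: C(8,0)·!8 = 1·14833 = 14833
  i=1: C(8,1)·!7 = 8·1854 = 14832
  i=2: C(8,2)·!6 = 28·265 = 7420
  i=3: C(8,3)·!5 = 56·44 = 2464
  i=4: C(8,4)·!4 = 70·9 = 630
Total = 40179.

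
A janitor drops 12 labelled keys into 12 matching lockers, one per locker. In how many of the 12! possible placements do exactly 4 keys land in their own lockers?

7342335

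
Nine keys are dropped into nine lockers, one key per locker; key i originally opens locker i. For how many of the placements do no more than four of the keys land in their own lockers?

361541

# with exactly i fixed is C(9,i)·!(9-i); sum over i=0..4:
  i=0: C(9,0)·!9 = 1·133496 = 133496
  i=1: C(9,1)·!8 = 9·14833 = 133497
  i=2: C(9,2)·!7 = 36·1854 = 66744
  i=3: C(9,3)·!6 = 84·265 = 22260
  i=4: C(9,4)·!5 = 126·44 = 5544
Total = 361541.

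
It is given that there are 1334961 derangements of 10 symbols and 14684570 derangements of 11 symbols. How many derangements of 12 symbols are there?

176214841

!12 = (12-1)·(!11 + !10) = 11·(14684570 + 1334961) = 11·16019531 = 176214841.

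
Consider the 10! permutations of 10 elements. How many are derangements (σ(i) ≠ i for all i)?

1334961

Use !n = (n-1)(!(n-1) + !(n-2)).
!10 = 9·(133496 + 14833) = 9·148329 = 1334961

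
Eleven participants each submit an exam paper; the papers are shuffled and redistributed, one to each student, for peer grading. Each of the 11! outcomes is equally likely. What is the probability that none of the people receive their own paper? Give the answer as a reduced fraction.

Favorable outcomes: !11 = 14684570.
Total outcomes: 11! = 39916800.
Probability = 14684570/39916800 = 1468457/3991680.

1468457/3991680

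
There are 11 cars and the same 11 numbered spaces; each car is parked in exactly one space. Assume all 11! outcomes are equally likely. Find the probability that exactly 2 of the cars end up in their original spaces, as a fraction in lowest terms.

16687/90720

Favorable outcomes: C(11,2)·!9 = 55·133496 = 7342280.
Total outcomes: 11! = 39916800.
Probability = 7342280/39916800 = 16687/90720.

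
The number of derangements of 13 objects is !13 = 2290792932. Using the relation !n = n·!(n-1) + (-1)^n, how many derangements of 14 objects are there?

32071101049

!14 = 14·2290792932 + 1 = 32071101049.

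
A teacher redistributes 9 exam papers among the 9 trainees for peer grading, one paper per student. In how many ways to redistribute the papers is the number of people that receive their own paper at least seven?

37

# with exactly i fixed is C(9,i)·!(9-i); sum over i=7..9:
  i=7: C(9,7)·!2 = 36·1 = 36
  i=8: C(9,8)·!1 = 9·0 = 0
  i=9: C(9,9)·!0 = 1·1 = 1
Total = 37.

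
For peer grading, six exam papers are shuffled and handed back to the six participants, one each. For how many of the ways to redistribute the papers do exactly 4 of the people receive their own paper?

15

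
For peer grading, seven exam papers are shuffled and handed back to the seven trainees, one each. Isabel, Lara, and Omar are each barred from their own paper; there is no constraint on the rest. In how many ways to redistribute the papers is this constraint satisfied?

Let A_j be the event that the j-th constrained one is fixed. By inclusion-exclusion over the 3 events:
Σ_{j=0}^{3} (-1)^j C(3,j)(7-j)!
= C(3,0)·7! - C(3,1)·6! + C(3,2)·5! - C(3,3)·4!
= 5040 - 2160 + 360 - 24
= 3216

3216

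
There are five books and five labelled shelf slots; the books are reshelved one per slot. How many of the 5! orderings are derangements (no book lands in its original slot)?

44

The subfactorial !5 = [5!/e] (nearest integer).
5! = 120, and 120/e ≈ 44.15, so !5 = 44.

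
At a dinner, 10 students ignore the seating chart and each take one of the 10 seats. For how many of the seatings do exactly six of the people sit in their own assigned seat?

1890

Choose which 6 of the 10 are fixed: C(10,6) = 210.
The remaining 4 must be deranged: !4 = 9.
Total: 210 × 9 = 1890.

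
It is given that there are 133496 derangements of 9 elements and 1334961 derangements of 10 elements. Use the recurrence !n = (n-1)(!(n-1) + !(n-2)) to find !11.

14684570

!11 = (11-1)·(!10 + !9) = 10·(1334961 + 133496) = 10·1468457 = 14684570.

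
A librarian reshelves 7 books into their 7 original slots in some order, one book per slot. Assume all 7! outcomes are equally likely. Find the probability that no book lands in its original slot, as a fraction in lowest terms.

103/280

Favorable outcomes: !7 = 1854.
Total outcomes: 7! = 5040.
Probability = 1854/5040 = 103/280.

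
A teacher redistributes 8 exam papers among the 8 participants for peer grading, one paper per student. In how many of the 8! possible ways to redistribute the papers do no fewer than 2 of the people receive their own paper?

Sum C(8,i)·!(8-i) for i = 2..8:
  i=2: C(8,2)·!6 = 28·265 = 7420
  i=3: C(8,3)·!5 = 56·44 = 2464
  i=4: C(8,4)·!4 = 70·9 = 630
  i=5: C(8,5)·!3 = 56·2 = 112
  i=6: C(8,6)·!2 = 28·1 = 28
  i=7: C(8,7)·!1 = 8·0 = 0
  i=8: C(8,8)·!0 = 1·1 = 1
Total = 10655.

10655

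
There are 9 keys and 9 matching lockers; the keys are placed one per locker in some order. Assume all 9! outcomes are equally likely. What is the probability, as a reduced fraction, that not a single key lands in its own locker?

Favorable outcomes: !9 = 133496.
Total outcomes: 9! = 362880.
Probability = 133496/362880 = 16687/45360.

16687/45360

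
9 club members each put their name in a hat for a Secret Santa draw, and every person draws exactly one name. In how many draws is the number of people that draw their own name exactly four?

Pick the 4 fixed positions: C(9,4) = 126 ways.
The other 5 form a derangement: !5 = 44.
Total: 126 × 44 = 5544.

5544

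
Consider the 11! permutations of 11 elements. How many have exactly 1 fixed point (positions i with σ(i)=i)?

Choose which one of the 11 is fixed: C(11,1) = 11.
The other 10 form a derangement: !10 = 1334961.
Total: 11 × 1334961 = 14684571.

14684571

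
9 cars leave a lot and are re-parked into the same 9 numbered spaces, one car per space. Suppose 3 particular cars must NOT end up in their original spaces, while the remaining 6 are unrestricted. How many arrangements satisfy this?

256320

Let A_j be the event that the j-th constrained one is fixed. By inclusion-exclusion over the 3 events:
Σ_{j=0}^{3} (-1)^j C(3,j)(9-j)!
= C(3,0)·9! - C(3,1)·8! + C(3,2)·7! - C(3,3)·6!
= 362880 - 120960 + 15120 - 720
= 256320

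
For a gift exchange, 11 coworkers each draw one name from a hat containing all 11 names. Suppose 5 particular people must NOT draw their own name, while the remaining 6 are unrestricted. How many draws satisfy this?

25022880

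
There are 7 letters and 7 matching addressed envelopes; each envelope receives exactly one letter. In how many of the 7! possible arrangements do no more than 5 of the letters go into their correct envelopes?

5039

Sum C(7,i)·!(7-i) for i = 0..5:
  i=0: C(7,0)·!7 = 1·1854 = 1854
  i=1: C(7,1)·!6 = 7·265 = 1855
  i=2: C(7,2)·!5 = 21·44 = 924
  i=3: C(7,3)·!4 = 35·9 = 315
  i=4: C(7,4)·!3 = 35·2 = 70
  i=5: C(7,5)·!2 = 21·1 = 21
Total = 5039.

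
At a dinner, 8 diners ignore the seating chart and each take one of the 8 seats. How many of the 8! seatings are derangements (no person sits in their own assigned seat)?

14833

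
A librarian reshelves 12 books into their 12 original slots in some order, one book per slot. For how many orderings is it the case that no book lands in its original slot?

176214841

!12 = 12! · Σ_{k=0}^{12} (-1)^k/k!
= 12! - 12!/1! + 12!/2! - 12!/3! + 12!/4! - 12!/5! + 12!/6! - 12!/7! + 12!/8! - 12!/9! + 12!/10! - 12!/11! + 12!/12!
= 479001600 - 479001600 + 239500800 - 79833600 + 19958400 - 3991680 + 665280 - 95040 + 11880 - 1320 + 132 - 12 + 1
= 176214841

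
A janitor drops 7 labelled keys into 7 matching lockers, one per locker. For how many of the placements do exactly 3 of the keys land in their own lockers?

Choose which 3 of the 7 are fixed: C(7,3) = 35.
The other 4 form a derangement: !4 = 9.
Total: 35 × 9 = 315.

315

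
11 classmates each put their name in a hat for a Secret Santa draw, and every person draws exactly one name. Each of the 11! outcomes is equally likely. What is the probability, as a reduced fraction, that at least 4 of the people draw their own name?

378967/19958400

Favorable outcomes: Σ_{i≥4} C(11,i)·!(11-i) = 330·1854 + 462·265 + 462·44 + 330·9 + 165·2 + 55·1 + 11·0 + 1·1 = 757934.
Total outcomes: 11! = 39916800.
Probability = 757934/39916800 = 378967/19958400.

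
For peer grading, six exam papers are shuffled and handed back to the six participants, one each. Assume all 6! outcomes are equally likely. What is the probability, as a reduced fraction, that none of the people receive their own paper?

Favorable outcomes: !6 = 265.
Total outcomes: 6! = 720.
Probability = 265/720 = 53/144.

53/144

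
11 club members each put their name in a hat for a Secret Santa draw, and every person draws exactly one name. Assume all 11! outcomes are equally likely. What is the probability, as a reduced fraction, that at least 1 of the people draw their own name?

Favorable outcomes: Σ_{i≥1} C(11,i)·!(11-i) = 11·1334961 + 55·133496 + 165·14833 + 330·1854 + 462·265 + 462·44 + 330·9 + 165·2 + 55·1 + 11·0 + 1·1 = 25232230.
Total outcomes: 11! = 39916800.
Probability = 25232230/39916800 = 2523223/3991680.

2523223/3991680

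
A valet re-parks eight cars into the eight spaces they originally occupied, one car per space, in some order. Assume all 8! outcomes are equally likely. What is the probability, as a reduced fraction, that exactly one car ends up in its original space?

Favorable outcomes: C(8,1)·!7 = 8·1854 = 14832.
Total outcomes: 8! = 40320.
Probability = 14832/40320 = 103/280.

103/280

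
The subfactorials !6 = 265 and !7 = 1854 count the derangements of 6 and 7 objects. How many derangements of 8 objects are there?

14833

!8 = (8-1)·(!7 + !6) = 7·(1854 + 265) = 7·2119 = 14833.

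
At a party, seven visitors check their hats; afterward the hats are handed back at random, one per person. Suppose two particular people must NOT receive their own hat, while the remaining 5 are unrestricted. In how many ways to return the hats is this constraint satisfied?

Let A_j be the event that the j-th constrained one is fixed. By inclusion-exclusion over the 2 events:
Σ_{j=0}^{2} (-1)^j C(2,j)(7-j)!
= C(2,0)·7! - C(2,1)·6! + C(2,2)·5!
= 5040 - 1440 + 120
= 3720

3720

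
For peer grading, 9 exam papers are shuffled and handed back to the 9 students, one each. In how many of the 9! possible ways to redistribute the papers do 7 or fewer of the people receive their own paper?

362879

# with exactly i fixed is C(9,i)·!(9-i); sum over i=0..7:
  i=0: C(9,0)·!9 = 1·133496 = 133496
  i=1: C(9,1)·!8 = 9·14833 = 133497
  i=2: C(9,2)·!7 = 36·1854 = 66744
  i=3: C(9,3)·!6 = 84·265 = 22260
  i=4: C(9,4)·!5 = 126·44 = 5544
  i=5: C(9,5)·!4 = 126·9 = 1134
  i=6: C(9,6)·!3 = 84·2 = 168
  i=7: C(9,7)·!2 = 36·1 = 36
Total = 362879.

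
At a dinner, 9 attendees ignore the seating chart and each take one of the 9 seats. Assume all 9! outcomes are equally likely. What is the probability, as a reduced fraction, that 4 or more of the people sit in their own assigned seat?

6883/362880

Favorable outcomes: Σ_{i≥4} C(9,i)·!(9-i) = 126·44 + 126·9 + 84·2 + 36·1 + 9·0 + 1·1 = 6883.
Total outcomes: 9! = 362880.
Probability = 6883/362880 = 6883/362880.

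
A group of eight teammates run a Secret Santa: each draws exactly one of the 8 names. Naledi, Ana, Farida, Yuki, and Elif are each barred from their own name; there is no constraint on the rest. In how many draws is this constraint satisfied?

21234

Let A_j be the event that the j-th constrained one is fixed. By inclusion-exclusion over the 5 events:
Σ_{j=0}^{5} (-1)^j C(5,j)(8-j)!
= C(5,0)·8! - C(5,1)·7! + C(5,2)·6! - C(5,3)·5! + C(5,4)·4! - C(5,5)·3!
= 40320 - 25200 + 7200 - 1200 + 120 - 6
= 21234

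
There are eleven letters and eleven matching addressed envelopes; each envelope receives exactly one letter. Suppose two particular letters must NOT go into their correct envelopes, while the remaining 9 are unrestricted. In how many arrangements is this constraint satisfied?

Let A_j be the event that the j-th constrained one is fixed. By inclusion-exclusion over the 2 events:
Σ_{j=0}^{2} (-1)^j C(2,j)(11-j)!
= C(2,0)·11! - C(2,1)·10! + C(2,2)·9!
= 39916800 - 7257600 + 362880
= 33022080

33022080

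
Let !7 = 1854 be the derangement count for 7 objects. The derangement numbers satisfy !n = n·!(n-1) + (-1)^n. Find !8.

14833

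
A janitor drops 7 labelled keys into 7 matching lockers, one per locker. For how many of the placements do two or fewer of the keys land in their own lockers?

4633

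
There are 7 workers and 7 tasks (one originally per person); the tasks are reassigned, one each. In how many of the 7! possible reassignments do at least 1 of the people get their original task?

3186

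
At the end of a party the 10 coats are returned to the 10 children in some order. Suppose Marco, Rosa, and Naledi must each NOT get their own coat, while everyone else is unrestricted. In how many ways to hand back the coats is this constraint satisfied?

2656080

Inclusion-exclusion on the 3 forbidden self-matches:
Σ_{j=0}^{3} (-1)^j C(3,j)(10-j)!
= C(3,0)·10! - C(3,1)·9! + C(3,2)·8! - C(3,3)·7!
= 3628800 - 1088640 + 120960 - 5040
= 2656080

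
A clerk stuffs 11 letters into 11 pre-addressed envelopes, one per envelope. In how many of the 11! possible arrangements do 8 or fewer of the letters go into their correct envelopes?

Sum C(11,i)·!(11-i) for i = 0..8:
  i=0: C(11,0)·!11 = 1·14684570 = 14684570
  i=1: C(11,1)·!10 = 11·1334961 = 14684571
  i=2: C(11,2)·!9 = 55·133496 = 7342280
  i=3: C(11,3)·!8 = 165·14833 = 2447445
  i=4: C(11,4)·!7 = 330·1854 = 611820
  i=5: C(11,5)·!6 = 462·265 = 122430
  i=6: C(11,6)·!5 = 462·44 = 20328
  i=7: C(11,7)·!4 = 330·9 = 2970
  i=8: C(11,8)·!3 = 165·2 = 330
Total = 39916744.

39916744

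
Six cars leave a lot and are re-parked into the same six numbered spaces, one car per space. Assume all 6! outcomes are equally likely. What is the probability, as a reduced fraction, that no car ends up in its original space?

Favorable outcomes: !6 = 265.
Total outcomes: 6! = 720.
Probability = 265/720 = 53/144.

53/144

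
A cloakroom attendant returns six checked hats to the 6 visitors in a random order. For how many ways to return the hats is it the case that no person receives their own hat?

265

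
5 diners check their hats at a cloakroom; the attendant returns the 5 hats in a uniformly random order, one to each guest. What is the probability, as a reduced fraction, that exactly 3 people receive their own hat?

Favorable outcomes: C(5,3)·!2 = 10·1 = 10.
Total outcomes: 5! = 120.
Probability = 10/120 = 1/12.

1/12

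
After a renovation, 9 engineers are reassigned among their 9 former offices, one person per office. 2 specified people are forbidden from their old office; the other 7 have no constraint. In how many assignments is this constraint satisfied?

287280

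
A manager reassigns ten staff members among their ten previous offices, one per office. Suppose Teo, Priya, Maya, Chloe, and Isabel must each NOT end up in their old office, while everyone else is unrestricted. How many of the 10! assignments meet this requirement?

Inclusion-exclusion on the 5 forbidden self-matches:
Σ_{j=0}^{5} (-1)^j C(5,j)(10-j)!
= C(5,0)·10! - C(5,1)·9! + C(5,2)·8! - C(5,3)·7! + C(5,4)·6! - C(5,5)·5!
= 3628800 - 1814400 + 403200 - 50400 + 3600 - 120
= 2170680

2170680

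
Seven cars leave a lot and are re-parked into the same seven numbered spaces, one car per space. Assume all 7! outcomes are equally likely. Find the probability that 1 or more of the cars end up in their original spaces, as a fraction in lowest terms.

Favorable outcomes: Σ_{i≥1} C(7,i)·!(7-i) = 7·265 + 21·44 + 35·9 + 35·2 + 21·1 + 7·0 + 1·1 = 3186.
Total outcomes: 7! = 5040.
Probability = 3186/5040 = 177/280.

177/280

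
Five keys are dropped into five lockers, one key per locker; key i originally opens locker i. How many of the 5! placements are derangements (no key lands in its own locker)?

!5 = 5! · Σ_{k=0}^{5} (-1)^k/k!
= 5! - 5!/1! + 5!/2! - 5!/3! + 5!/4! - 5!/5!
= 120 - 120 + 60 - 20 + 5 - 1
= 44

44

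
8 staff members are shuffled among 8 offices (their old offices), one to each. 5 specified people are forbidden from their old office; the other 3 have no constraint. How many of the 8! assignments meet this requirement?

Inclusion-exclusion on the 5 forbidden self-matches:
Σ_{j=0}^{5} (-1)^j C(5,j)(8-j)!
= C(5,0)·8! - C(5,1)·7! + C(5,2)·6! - C(5,3)·5! + C(5,4)·4! - C(5,5)·3!
= 40320 - 25200 + 7200 - 1200 + 120 - 6
= 21234

21234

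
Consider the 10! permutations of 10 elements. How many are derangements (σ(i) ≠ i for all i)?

1334961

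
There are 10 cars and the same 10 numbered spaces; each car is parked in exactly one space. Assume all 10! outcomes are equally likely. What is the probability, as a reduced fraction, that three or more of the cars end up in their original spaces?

145697/1814400

Favorable outcomes: Σ_{i≥3} C(10,i)·!(10-i) = 120·1854 + 210·265 + 252·44 + 210·9 + 120·2 + 45·1 + 10·0 + 1·1 = 291394.
Total outcomes: 10! = 3628800.
Probability = 291394/3628800 = 145697/1814400.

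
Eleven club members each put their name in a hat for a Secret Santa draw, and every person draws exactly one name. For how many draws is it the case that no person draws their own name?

The subfactorial !11 = [11!/e] (nearest integer).
11! = 39916800, and 39916800/e ≈ 14684570.08, so !11 = 14684570.

14684570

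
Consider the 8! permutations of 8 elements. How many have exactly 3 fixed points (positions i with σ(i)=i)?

2464

Pick the 3 fixed positions: C(8,3) = 56 ways.
The other 5 form a derangement: !5 = 44.
Total: 56 × 44 = 2464.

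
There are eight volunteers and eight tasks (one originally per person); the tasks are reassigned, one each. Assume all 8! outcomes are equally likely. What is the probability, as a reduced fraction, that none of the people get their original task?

Favorable outcomes: !8 = 14833.
Total outcomes: 8! = 40320.
Probability = 14833/40320 = 2119/5760.

2119/5760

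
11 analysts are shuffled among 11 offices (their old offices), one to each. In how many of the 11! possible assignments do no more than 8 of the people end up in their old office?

# with exactly i fixed is C(11,i)·!(11-i); sum over i=0..8:
  i=0: C(11,0)·!11 = 1·14684570 = 14684570
  i=1: C(11,1)·!10 = 11·1334961 = 14684571
  i=2: C(11,2)·!9 = 55·133496 = 7342280
  i=3: C(11,3)·!8 = 165·14833 = 2447445
  i=4: C(11,4)·!7 = 330·1854 = 611820
  i=5: C(11,5)·!6 = 462·265 = 122430
  i=6: C(11,6)·!5 = 462·44 = 20328
  i=7: C(11,7)·!4 = 330·9 = 2970
  i=8: C(11,8)·!3 = 165·2 = 330
Total = 39916744.

39916744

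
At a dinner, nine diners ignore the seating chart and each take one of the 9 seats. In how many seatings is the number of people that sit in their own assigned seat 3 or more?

Sum C(9,i)·!(9-i) for i = 3..9:
  i=3: C(9,3)·!6 = 84·265 = 22260
  i=4: C(9,4)·!5 = 126·44 = 5544
  i=5: C(9,5)·!4 = 126·9 = 1134
  i=6: C(9,6)·!3 = 84·2 = 168
  i=7: C(9,7)·!2 = 36·1 = 36
  i=8: C(9,8)·!1 = 9·0 = 0
  i=9: C(9,9)·!0 = 1·1 = 1
Total = 29143.

29143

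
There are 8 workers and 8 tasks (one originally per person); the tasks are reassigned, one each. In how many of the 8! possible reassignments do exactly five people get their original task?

112

Choose which 5 of the 8 are fixed: C(8,5) = 56.
The other 3 form a derangement: !3 = 2.
Total: 56 × 2 = 112.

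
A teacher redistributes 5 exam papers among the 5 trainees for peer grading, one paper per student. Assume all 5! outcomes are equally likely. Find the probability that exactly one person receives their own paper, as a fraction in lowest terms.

Favorable outcomes: C(5,1)·!4 = 5·9 = 45.
Total outcomes: 5! = 120.
Probability = 45/120 = 3/8.

3/8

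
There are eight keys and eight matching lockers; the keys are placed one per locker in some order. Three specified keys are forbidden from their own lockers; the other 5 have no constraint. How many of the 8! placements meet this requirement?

27240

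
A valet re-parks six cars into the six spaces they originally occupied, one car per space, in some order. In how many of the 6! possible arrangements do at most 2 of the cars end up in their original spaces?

664

# with exactly i fixed is C(6,i)·!(6-i); sum over i=0..2:
  i=0: C(6,0)·!6 = 1·265 = 265
  i=1: C(6,1)·!5 = 6·44 = 264
  i=2: C(6,2)·!4 = 15·9 = 135
Total = 664.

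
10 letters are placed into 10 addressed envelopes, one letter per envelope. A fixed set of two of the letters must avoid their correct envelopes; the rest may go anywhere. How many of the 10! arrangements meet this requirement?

Inclusion-exclusion on the 2 forbidden self-matches:
Σ_{j=0}^{2} (-1)^j C(2,j)(10-j)!
= C(2,0)·10! - C(2,1)·9! + C(2,2)·8!
= 3628800 - 725760 + 40320
= 2943360

2943360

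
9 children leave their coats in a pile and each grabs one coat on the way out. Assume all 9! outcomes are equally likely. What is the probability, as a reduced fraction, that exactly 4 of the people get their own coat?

11/720

Favorable outcomes: C(9,4)·!5 = 126·44 = 5544.
Total outcomes: 9! = 362880.
Probability = 5544/362880 = 11/720.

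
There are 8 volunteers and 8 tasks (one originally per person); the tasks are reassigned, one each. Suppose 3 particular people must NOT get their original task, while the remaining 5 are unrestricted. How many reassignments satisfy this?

27240

Let A_j be the event that the j-th constrained one is fixed. By inclusion-exclusion over the 3 events:
Σ_{j=0}^{3} (-1)^j C(3,j)(8-j)!
= C(3,0)·8! - C(3,1)·7! + C(3,2)·6! - C(3,3)·5!
= 40320 - 15120 + 2160 - 120
= 27240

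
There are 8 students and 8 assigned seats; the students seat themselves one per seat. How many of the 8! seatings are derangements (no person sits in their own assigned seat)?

14833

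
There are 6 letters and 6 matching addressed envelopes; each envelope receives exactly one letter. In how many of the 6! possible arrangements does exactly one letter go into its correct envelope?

Choose which one of the 6 is fixed: C(6,1) = 6.
The remaining 5 must be deranged: !5 = 44.
Total: 6 × 44 = 264.

264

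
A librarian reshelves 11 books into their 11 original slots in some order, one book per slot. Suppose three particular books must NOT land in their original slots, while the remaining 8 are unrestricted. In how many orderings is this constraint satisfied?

30078720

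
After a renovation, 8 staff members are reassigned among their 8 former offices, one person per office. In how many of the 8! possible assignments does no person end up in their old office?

14833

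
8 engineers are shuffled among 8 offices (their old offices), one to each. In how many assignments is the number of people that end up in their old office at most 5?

40291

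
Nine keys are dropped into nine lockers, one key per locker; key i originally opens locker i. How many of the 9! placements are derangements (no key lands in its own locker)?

Use !n = (n-1)(!(n-1) + !(n-2)).
!9 = 8·(14833 + 1854) = 8·16687 = 133496

133496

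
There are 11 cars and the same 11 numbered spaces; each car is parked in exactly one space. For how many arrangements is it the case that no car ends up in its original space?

14684570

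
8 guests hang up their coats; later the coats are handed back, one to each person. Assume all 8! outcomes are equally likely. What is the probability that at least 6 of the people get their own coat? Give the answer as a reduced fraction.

29/40320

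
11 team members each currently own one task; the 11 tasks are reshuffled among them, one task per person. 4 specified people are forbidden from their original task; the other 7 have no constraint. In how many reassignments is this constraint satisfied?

27422640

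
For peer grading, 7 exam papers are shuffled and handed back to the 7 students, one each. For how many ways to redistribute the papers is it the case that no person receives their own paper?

1854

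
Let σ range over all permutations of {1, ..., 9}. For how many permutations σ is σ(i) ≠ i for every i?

133496

Use !n = n·!(n-1) + (-1)^n.
!9 = 9·14833 - 1 = 133496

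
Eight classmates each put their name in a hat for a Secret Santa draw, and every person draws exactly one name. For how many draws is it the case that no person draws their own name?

By inclusion-exclusion, !8 = Σ (-1)^k · 8!/k! for k=0..8
= 8! - 8!/1! + 8!/2! - 8!/3! + 8!/4! - 8!/5! + 8!/6! - 8!/7! + 8!/8!
= 40320 - 40320 + 20160 - 6720 + 1680 - 336 + 56 - 8 + 1
= 14833

14833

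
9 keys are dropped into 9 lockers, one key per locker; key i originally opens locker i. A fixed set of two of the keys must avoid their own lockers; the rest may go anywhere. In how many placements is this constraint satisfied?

Let A_j be the event that the j-th constrained one is fixed. By inclusion-exclusion over the 2 events:
Σ_{j=0}^{2} (-1)^j C(2,j)(9-j)!
= C(2,0)·9! - C(2,1)·8! + C(2,2)·7!
= 362880 - 80640 + 5040
= 287280

287280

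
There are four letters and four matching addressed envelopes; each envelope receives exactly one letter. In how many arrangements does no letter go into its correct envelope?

9

The number of derangements of 4 is !4 = Σ_{k=0}^{4} (-1)^k·4!/k!
= 4! - 4!/1! + 4!/2! - 4!/3! + 4!/4!
= 24 - 24 + 12 - 4 + 1
= 9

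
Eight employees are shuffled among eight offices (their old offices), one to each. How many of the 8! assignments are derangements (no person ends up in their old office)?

14833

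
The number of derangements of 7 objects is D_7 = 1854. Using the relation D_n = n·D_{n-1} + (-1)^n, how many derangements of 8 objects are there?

14833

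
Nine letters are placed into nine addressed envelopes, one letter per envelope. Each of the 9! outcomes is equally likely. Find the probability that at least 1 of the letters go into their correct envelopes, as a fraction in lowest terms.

Favorable outcomes: Σ_{i≥1} C(9,i)·!(9-i) = 9·14833 + 36·1854 + 84·265 + 126·44 + 126·9 + 84·2 + 36·1 + 9·0 + 1·1 = 229384.
Total outcomes: 9! = 362880.
Probability = 229384/362880 = 28673/45360.

28673/45360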